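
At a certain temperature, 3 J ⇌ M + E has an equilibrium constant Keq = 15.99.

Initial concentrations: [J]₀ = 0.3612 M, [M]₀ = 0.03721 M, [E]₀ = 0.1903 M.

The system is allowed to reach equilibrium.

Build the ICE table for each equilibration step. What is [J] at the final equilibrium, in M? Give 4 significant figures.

Q₀ = 0.1503 vs Keq = 15.99 ⇒ Q<K, forward
Step 1:
                   J          M          E
  I           0.3612    0.03721     0.1903
  C          -0.2362    0.07875    0.07875
  E            0.125      0.116      0.269
  solve Keq expr → x = 0.07875; check Q = 15.99

[J]_eq = 0.125 M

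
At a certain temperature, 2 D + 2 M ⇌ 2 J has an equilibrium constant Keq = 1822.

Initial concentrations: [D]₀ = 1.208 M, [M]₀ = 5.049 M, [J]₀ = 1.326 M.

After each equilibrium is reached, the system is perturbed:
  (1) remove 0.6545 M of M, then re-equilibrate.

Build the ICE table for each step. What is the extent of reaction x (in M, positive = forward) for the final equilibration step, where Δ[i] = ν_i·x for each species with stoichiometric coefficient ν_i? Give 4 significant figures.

Q₀ = 0.04727 vs Keq = 1822 ⇒ Q<K, forward
Step 1:
                   D          M          J
  I            1.208      5.049      1.326
  C           -1.193     -1.193      1.193
  E           0.0153      3.856      2.519
  solve Keq expr → x = 0.5963; check Q = 1822
Then remove 0.6545 M of M.
Step 2:
                   D          M          J
  I           0.0153      3.202      2.519
  C         0.003088   0.003088  -0.003088
  E          0.01839      3.205      2.516
  solve Keq expr → x = -0.001544; check Q = 1822

x = -0.001544 M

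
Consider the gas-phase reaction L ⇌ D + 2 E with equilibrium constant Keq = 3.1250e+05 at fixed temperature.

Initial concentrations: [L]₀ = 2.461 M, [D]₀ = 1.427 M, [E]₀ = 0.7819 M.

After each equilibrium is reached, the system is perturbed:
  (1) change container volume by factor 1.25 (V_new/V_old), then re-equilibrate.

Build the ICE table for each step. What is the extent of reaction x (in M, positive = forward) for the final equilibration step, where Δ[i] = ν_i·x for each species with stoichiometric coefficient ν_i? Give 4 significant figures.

x = 1.1650e-04 M

Q₀ = 0.3545 vs Keq = 3.1250e+05 ⇒ Q<K, forward
Step 1:
                  L         D         E
  init        2.461     1.427    0.7819
  Δ          -2.461     2.461     4.921
  eq      4.0462e-04     3.888     5.703
  solve Keq expr → x = 2.461; check Q = 3.1250e+05
Then change container volume by factor 1.25 (V_new/V_old).
Step 2:
                  L         D         E
  init    3.2370e-04      3.11     4.562
  Δ       -1.1650e-04 1.1650e-04 2.3301e-04
  eq      2.0720e-04      3.11     4.563
  solve Keq expr → x = 1.1650e-04; check Q = 3.1250e+05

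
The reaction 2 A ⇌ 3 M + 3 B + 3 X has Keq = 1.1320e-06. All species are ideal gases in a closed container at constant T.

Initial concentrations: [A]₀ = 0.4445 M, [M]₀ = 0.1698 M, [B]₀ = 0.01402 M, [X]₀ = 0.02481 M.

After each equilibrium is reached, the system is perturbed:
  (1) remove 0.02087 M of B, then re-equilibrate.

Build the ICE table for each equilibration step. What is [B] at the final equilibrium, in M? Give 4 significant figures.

Q₀ = 1.0428e-12 vs Keq = 1.1320e-06 ⇒ Q<K, forward
Step 1:
                   A          M          B          X
  init        0.4445     0.1698    0.01402    0.02481
  Δ         -0.07806     0.1171     0.1171     0.1171
  eq          0.3664     0.2869     0.1311     0.1419
  solve Keq expr → x = 0.03903; check Q = 1.1320e-06
Then remove 0.02087 M of B.
Step 2:
                   A          M          B          X
  init        0.3664     0.2869     0.1102     0.1419
  Δ        -0.005712   0.008568   0.008568   0.008568
  eq          0.3607     0.2955     0.1188     0.1505
  solve Keq expr → x = 0.002856; check Q = 1.1320e-06

[B]_eq = 0.1188 M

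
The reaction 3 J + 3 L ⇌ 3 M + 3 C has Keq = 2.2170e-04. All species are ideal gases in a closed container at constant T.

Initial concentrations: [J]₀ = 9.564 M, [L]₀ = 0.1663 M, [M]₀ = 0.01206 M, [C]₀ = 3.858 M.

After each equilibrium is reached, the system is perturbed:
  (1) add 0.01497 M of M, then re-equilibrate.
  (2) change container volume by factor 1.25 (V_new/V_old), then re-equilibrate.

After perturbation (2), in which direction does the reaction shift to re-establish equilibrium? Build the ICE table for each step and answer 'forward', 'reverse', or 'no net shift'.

Q₀ = 2.5034e-05 vs Keq = 2.2170e-04 ⇒ Q<K, forward
Step 1:
                   J          L          M          C
  init         9.564     0.1663    0.01206      3.858
  Δ         -0.01113   -0.01113    0.01113    0.01113
  eq           9.553     0.1552    0.02319      3.869
  solve Keq expr → x = 0.003709; check Q = 2.2170e-04
Then add 0.01497 M of M.
Step 2:
                   J          L          M          C
  init         9.553     0.1552    0.03816      3.869
  Δ          0.01292    0.01292   -0.01292   -0.01292
  eq           9.566     0.1681    0.02524      3.856
  solve Keq expr → x = -0.004307; check Q = 2.2170e-04
Then change container volume by factor 1.25 (V_new/V_old).
Step 3:
                   J          L          M          C
  init         7.653     0.1345    0.02019      3.085
  Δ                0          0          0          0
  eq           7.653     0.1345    0.02019      3.085
  solve Keq expr → x = 0; check Q = 2.2170e-04

Direction: no net shift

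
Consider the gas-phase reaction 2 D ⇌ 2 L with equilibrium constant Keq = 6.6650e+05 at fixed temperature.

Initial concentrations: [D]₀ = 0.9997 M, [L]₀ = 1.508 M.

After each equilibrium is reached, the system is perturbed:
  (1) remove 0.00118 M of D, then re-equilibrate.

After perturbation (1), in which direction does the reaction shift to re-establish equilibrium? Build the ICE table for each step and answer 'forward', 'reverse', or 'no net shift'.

Direction: reverse

Q₀ = 2.275 vs Keq = 6.6650e+05 ⇒ Q<K, forward
Step 1:
                   D          L
  I           0.9997      1.508
  C          -0.9966     0.9966
  E         0.003068      2.505
  solve Keq expr → x = 0.4983; check Q = 6.6650e+05
Then remove 0.00118 M of D.
Step 2:
                   D          L
  I         0.001888      2.505
  C         0.001179  -0.001179
  E         0.003066      2.503
  solve Keq expr → x = -5.8928e-04; check Q = 6.6650e+05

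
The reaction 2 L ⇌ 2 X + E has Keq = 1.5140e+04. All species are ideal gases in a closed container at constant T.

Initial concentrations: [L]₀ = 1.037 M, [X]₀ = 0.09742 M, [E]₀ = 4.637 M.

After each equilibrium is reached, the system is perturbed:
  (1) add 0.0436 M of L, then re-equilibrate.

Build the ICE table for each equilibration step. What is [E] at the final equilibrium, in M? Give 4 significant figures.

[E]_eq = 5.167 M

Q₀ = 0.04092 vs Keq = 1.5140e+04 ⇒ Q<K, forward
Step 1:
                   L          X          E
  init         1.037    0.09742      4.637
  Δ           -1.016      1.016     0.5082
  eq         0.02053      1.114      5.145
  solve Keq expr → x = 0.5082; check Q = 1.5140e+04
Then add 0.0436 M of L.
Step 2:
                   L          X          E
  init       0.06413      1.114      5.145
  Δ         -0.04277    0.04277    0.02138
  eq         0.02137      1.157      5.167
  solve Keq expr → x = 0.02138; check Q = 1.5140e+04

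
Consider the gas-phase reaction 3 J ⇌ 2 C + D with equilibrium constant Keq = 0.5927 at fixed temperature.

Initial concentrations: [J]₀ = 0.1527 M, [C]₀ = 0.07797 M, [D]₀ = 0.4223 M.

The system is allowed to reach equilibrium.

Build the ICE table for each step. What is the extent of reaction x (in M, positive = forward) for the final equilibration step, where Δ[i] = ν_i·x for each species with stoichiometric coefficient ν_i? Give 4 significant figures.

Q₀ = 0.721 vs Keq = 0.5927 ⇒ Q>K, reverse
Step 1:
                   J          C          D
  I           0.1527    0.07797     0.4223
  C         0.005213  -0.003475  -0.001738
  E           0.1579    0.07449     0.4206
  solve Keq expr → x = -0.001738; check Q = 0.5927

x = -0.001738 M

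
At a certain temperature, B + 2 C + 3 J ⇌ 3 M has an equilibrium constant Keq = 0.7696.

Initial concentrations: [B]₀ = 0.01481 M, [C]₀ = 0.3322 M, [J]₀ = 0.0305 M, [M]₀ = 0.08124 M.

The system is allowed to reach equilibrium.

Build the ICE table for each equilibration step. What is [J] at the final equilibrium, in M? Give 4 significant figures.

Q₀ = 1.1563e+04 vs Keq = 0.7696 ⇒ Q>K, reverse
Step 1:
                    B           C           J           M
  I           0.01481      0.3322      0.0305     0.08124
  C           0.02198     0.04395     0.06593    -0.06593
  E           0.03679      0.3762     0.09643     0.01531
  solve Keq expr → x = -0.02198; check Q = 0.7696

[J]_eq = 0.09643 M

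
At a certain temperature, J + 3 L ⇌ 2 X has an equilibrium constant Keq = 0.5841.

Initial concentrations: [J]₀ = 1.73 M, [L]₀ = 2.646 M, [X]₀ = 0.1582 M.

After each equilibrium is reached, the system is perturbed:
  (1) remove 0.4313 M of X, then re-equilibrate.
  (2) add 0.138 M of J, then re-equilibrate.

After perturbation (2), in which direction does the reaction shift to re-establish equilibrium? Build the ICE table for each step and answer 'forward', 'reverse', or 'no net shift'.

Direction: forward

Q₀ = 7.8090e-04 vs Keq = 0.5841 ⇒ Q<K, forward
Step 1:
                  J         L         X
  I            1.73     2.646    0.1582
  C          -0.482    -1.446     0.964
  E           1.248       1.2     1.122
  solve Keq expr → x = 0.482; check Q = 0.5841
Then remove 0.4313 M of X.
Step 2:
                  J         L         X
  I           1.248       1.2    0.6909
  C         -0.0677   -0.2031    0.1354
  E            1.18    0.9968    0.8263
  solve Keq expr → x = 0.0677; check Q = 0.5841
Then add 0.138 M of J.
Step 3:
                  J         L         X
  I           1.318    0.9968    0.8263
  C       -0.007527  -0.02258   0.01505
  E           1.311    0.9742    0.8414
  solve Keq expr → x = 0.007527; check Q = 0.5841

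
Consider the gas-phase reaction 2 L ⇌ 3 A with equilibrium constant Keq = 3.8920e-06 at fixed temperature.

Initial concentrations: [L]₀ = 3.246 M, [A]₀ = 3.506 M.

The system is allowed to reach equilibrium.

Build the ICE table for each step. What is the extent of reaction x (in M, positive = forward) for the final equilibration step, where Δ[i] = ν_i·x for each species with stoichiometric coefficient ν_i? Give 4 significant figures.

Q₀ = 4.09 vs Keq = 3.8920e-06 ⇒ Q>K, reverse
Step 1:
                   L          A
  I            3.246      3.506
  C            2.304     -3.457
  E             5.55    0.04931
  solve Keq expr → x = -1.152; check Q = 3.8920e-06

x = -1.152 M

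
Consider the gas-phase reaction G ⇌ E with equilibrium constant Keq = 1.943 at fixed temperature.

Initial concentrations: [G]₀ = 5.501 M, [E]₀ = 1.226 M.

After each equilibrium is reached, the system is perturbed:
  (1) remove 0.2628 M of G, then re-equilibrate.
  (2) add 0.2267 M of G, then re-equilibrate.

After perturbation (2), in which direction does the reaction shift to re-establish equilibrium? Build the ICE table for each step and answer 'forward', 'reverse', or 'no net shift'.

Direction: forward

Q₀ = 0.2229 vs Keq = 1.943 ⇒ Q<K, forward
Step 1:
                    G           E
  init          5.501       1.226
  Δ            -3.215       3.215
  eq            2.286       4.441
  solve Keq expr → x = 3.215; check Q = 1.943
Then remove 0.2628 M of G.
Step 2:
                    G           E
  init          2.023       4.441
  Δ            0.1735     -0.1735
  eq            2.196       4.268
  solve Keq expr → x = -0.1735; check Q = 1.943
Then add 0.2267 M of G.
Step 3:
                    G           E
  init          2.423       4.268
  Δ           -0.1497      0.1497
  eq            2.273       4.417
  solve Keq expr → x = 0.1497; check Q = 1.943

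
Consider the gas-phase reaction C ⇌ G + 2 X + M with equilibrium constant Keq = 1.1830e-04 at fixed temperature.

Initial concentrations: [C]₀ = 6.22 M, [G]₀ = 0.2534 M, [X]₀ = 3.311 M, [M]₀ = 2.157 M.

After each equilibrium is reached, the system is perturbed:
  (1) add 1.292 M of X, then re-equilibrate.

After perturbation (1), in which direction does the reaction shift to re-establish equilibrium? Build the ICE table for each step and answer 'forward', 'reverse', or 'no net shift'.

Direction: reverse

Q₀ = 0.9634 vs Keq = 1.1830e-04 ⇒ Q>K, reverse
Step 1:
                  C         G         X         M
  I            6.22    0.2534     3.311     2.157
  C          0.2533   -0.2533   -0.5067   -0.2533
  E           6.473 5.1154e-05     2.804     1.904
  solve Keq expr → x = -0.2533; check Q = 1.1830e-04
Then add 1.292 M of X.
Step 2:
                  C         G         X         M
  I           6.473 5.1154e-05     4.096     1.904
  C       2.7178e-05 -2.7178e-05 -5.4357e-05 -2.7178e-05
  E           6.473 2.3975e-05     4.096     1.904
  solve Keq expr → x = -2.7178e-05; check Q = 1.1830e-04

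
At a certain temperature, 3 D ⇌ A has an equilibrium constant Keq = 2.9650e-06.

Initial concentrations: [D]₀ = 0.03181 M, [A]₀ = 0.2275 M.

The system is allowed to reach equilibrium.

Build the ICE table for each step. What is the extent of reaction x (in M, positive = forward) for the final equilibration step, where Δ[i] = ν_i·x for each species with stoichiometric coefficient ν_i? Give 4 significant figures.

Q₀ = 7068 vs Keq = 2.9650e-06 ⇒ Q>K, reverse
Step 1:
                    D           A
  init        0.03181      0.2275
  Δ            0.6825     -0.2275
  eq           0.7143  1.0806e-06
  solve Keq expr → x = -0.2275; check Q = 2.9650e-06

x = -0.2275 M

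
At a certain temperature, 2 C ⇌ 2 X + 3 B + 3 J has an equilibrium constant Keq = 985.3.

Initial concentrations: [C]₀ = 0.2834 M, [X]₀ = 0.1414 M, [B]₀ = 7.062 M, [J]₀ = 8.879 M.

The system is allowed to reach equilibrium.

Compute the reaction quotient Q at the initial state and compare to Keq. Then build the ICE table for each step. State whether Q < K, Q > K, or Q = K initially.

Q₀ = 6.1373e+04; Q > K (proceeds reverse)

Q₀ = 6.1373e+04 vs Keq = 985.3 ⇒ Q>K, reverse
Step 1:
                    C           X           B           J
  I            0.2834      0.1414       7.062       8.879
  C            0.1145     -0.1145     -0.1718     -0.1718
  E            0.3979     0.02688        6.89       8.707
  solve Keq expr → x = -0.05726; check Q = 985.3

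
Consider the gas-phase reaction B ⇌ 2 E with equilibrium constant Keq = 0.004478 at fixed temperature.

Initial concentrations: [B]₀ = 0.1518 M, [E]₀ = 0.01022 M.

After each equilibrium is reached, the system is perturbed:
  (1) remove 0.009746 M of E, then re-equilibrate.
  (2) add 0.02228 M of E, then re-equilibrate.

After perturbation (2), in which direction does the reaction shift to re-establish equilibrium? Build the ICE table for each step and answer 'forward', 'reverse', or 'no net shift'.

Q₀ = 6.8807e-04 vs Keq = 0.004478 ⇒ Q<K, forward
Step 1:
                  B         E
  I          0.1518   0.01022
  C       -0.007596   0.01519
  E          0.1442   0.02541
  solve Keq expr → x = 0.007596; check Q = 0.004478
Then remove 0.009746 M of E.
Step 2:
                  B         E
  I          0.1442   0.01567
  C       -0.004666  0.009332
  E          0.1395     0.025
  solve Keq expr → x = 0.004666; check Q = 0.004478
Then add 0.02228 M of E.
Step 3:
                  B         E
  I          0.1395   0.04728
  C         0.01067  -0.02134
  E          0.1502   0.02594
  solve Keq expr → x = -0.01067; check Q = 0.004478

Direction: reverse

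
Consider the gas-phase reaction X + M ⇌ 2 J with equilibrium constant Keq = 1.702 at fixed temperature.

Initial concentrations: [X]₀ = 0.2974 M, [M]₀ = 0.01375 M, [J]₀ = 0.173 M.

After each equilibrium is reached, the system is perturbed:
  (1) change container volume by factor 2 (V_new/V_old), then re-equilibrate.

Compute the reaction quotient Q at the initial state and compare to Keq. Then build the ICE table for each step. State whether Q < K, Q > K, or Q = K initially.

Q₀ = 7.319 vs Keq = 1.702 ⇒ Q>K, reverse
Step 1:
                  X         M         J
  I          0.2974   0.01375     0.173
  C         0.01952   0.01952  -0.03904
  E          0.3169   0.03327     0.134
  solve Keq expr → x = -0.01952; check Q = 1.702
Then change container volume by factor 2 (V_new/V_old).
Step 2:
                  X         M         J
  I          0.1585   0.01663   0.06698
  C               0         0         0
  E          0.1585   0.01663   0.06698
  solve Keq expr → x = 0; check Q = 1.702

Q₀ = 7.319; Q > K (proceeds reverse)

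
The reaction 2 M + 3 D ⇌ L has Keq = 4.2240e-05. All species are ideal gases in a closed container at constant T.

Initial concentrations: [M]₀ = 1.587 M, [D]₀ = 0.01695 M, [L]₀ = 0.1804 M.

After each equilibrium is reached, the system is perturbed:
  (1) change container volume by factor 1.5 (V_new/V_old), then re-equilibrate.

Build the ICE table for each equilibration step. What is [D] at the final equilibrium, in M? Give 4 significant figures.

Q₀ = 1.4709e+04 vs Keq = 4.2240e-05 ⇒ Q>K, reverse
Step 1:
                  M         D         L
  init        1.587   0.01695    0.1804
  Δ          0.3607    0.5411   -0.1804
  eq          1.948    0.5581 2.7851e-05
  solve Keq expr → x = -0.1804; check Q = 4.2240e-05
Then change container volume by factor 1.5 (V_new/V_old).
Step 2:
                  M         D         L
  init        1.298     0.372 1.8568e-05
  Δ       2.9797e-05 4.4695e-05 -1.4898e-05
  eq          1.299    0.3721 3.6692e-06
  solve Keq expr → x = -1.4898e-05; check Q = 4.2240e-05

[D]_eq = 0.3721 M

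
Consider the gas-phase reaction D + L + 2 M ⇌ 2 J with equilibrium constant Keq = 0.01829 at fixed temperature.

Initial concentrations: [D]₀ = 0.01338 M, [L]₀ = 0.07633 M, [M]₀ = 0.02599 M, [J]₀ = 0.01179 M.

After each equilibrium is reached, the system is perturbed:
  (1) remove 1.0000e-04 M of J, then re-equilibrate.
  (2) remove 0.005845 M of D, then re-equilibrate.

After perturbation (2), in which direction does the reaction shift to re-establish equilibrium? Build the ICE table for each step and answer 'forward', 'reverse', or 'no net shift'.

Q₀ = 201.5 vs Keq = 0.01829 ⇒ Q>K, reverse
Step 1:
                    D           L           M           J
  Initial     0.01338     0.07633     0.02599     0.01179
  Change     0.005794    0.005794     0.01159    -0.01159
  Equil       0.01917     0.08212     0.03758  2.0167e-04
  solve Keq expr → x = -0.005794; check Q = 0.01829
Then remove 1.0000e-04 M of J.
Step 2:
                    D           L           M           J
  Initial     0.01917     0.08212     0.03758  1.0167e-04
  Change  -4.9574e-05 -4.9574e-05 -9.9147e-05  9.9147e-05
  Equil       0.01912     0.08207     0.03748  2.0082e-04
  solve Keq expr → x = 4.9574e-05; check Q = 0.01829
Then remove 0.005845 M of D.
Step 3:
                    D           L           M           J
  Initial     0.01328     0.08207     0.03748  2.0082e-04
  Change   1.6604e-05  1.6604e-05  3.3208e-05 -3.3208e-05
  Equil        0.0133     0.08209     0.03751  1.6761e-04
  solve Keq expr → x = -1.6604e-05; check Q = 0.01829

Direction: reverse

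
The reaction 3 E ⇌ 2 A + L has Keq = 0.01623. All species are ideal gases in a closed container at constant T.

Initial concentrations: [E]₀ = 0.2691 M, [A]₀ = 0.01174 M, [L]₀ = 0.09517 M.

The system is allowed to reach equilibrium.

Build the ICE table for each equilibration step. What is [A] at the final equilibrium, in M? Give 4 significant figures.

[A]_eq = 0.04106 M

Q₀ = 6.7312e-04 vs Keq = 0.01623 ⇒ Q<K, forward
Step 1:
                  E         A         L
  I          0.2691   0.01174   0.09517
  C        -0.04398   0.02932   0.01466
  E          0.2251   0.04106    0.1098
  solve Keq expr → x = 0.01466; check Q = 0.01623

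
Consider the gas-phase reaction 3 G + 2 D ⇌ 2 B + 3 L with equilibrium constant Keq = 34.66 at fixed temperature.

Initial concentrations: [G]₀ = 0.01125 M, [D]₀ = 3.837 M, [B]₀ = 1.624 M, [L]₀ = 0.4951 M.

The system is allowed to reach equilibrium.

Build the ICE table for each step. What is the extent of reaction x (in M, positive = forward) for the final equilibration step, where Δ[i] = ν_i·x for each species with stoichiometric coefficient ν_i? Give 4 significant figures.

Q₀ = 1.5269e+04 vs Keq = 34.66 ⇒ Q>K, reverse
Step 1:
                  G         D         B         L
  I         0.01125     3.837     1.624    0.4951
  C         0.06186   0.04124  -0.04124  -0.06186
  E         0.07311     3.878     1.583    0.4332
  solve Keq expr → x = -0.02062; check Q = 34.66

x = -0.02062 M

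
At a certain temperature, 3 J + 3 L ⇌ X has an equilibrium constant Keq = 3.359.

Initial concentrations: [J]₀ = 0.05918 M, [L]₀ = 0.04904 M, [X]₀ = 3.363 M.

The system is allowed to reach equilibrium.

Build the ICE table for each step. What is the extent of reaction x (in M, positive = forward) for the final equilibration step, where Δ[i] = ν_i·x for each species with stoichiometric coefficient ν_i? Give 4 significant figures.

x = -0.31 M

Q₀ = 1.3758e+08 vs Keq = 3.359 ⇒ Q>K, reverse
Step 1:
                  J         L         X
  init      0.05918   0.04904     3.363
  Δ          0.9301    0.9301     -0.31
  eq         0.9893    0.9791     3.053
  solve Keq expr → x = -0.31; check Q = 3.359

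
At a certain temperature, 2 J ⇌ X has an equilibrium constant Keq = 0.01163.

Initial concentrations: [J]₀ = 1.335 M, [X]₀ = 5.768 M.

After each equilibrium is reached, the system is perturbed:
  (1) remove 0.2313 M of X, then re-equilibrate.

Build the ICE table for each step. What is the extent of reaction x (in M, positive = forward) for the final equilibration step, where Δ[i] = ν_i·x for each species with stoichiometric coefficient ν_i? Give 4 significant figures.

Q₀ = 3.236 vs Keq = 0.01163 ⇒ Q>K, reverse
Step 1:
                  J         X
  Initial     1.335     5.768
  Change      9.035    -4.517
  Equil       10.37     1.251
  solve Keq expr → x = -4.517; check Q = 0.01163
Then remove 0.2313 M of X.
Step 2:
                  J         X
  Initial     10.37     1.019
  Change    -0.3136    0.1568
  Equil       10.06     1.176
  solve Keq expr → x = 0.1568; check Q = 0.01163

x = 0.1568 M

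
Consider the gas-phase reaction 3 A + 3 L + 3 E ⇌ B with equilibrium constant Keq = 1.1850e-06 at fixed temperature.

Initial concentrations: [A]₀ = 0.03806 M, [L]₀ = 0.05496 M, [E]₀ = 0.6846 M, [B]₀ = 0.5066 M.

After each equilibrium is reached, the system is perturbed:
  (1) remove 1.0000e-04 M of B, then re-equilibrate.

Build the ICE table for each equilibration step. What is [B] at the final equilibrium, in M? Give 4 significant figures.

Q₀ = 1.7251e+08 vs Keq = 1.1850e-06 ⇒ Q>K, reverse
Step 1:
                   A          L          E          B
  init       0.03806    0.05496     0.6846     0.5066
  Δ            1.519      1.519      1.519    -0.5064
  eq           1.557      1.574      2.204 1.8688e-04
  solve Keq expr → x = -0.5064; check Q = 1.1850e-06
Then remove 1.0000e-04 M of B.
Step 2:
                   A          L          E          B
  init         1.557      1.574      2.204 8.6876e-05
  Δ       -2.9913e-04 -2.9913e-04 -2.9913e-04 9.9710e-05
  eq           1.557      1.574      2.204 1.8659e-04
  solve Keq expr → x = 9.9710e-05; check Q = 1.1850e-06

[B]_eq = 1.8659e-04 M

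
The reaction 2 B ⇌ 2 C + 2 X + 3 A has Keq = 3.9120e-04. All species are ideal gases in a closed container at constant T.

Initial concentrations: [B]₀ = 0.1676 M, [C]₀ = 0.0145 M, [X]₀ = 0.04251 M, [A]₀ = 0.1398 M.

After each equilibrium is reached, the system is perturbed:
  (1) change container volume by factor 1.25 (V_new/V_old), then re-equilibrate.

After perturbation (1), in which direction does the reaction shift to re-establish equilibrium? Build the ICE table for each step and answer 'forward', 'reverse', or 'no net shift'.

Q₀ = 3.6957e-08 vs Keq = 3.9120e-04 ⇒ Q<K, forward
Step 1:
                   B          C          X          A
  I           0.1676     0.0145    0.04251     0.1398
  C         -0.08316    0.08316    0.08316     0.1247
  E          0.08444    0.09766     0.1257     0.2645
  solve Keq expr → x = 0.04158; check Q = 3.9120e-04
Then change container volume by factor 1.25 (V_new/V_old).
Step 2:
                   B          C          X          A
  I          0.06755    0.07813     0.1005     0.2116
  C         -0.01167    0.01167    0.01167     0.0175
  E          0.05588     0.0898     0.1122     0.2291
  solve Keq expr → x = 0.005835; check Q = 3.9120e-04

Direction: forward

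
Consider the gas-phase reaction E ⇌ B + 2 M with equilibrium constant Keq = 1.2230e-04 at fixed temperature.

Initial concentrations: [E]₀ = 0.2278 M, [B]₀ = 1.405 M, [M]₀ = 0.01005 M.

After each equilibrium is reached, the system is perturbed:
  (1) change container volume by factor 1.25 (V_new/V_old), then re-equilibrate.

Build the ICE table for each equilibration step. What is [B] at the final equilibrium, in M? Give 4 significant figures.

Q₀ = 6.2295e-04 vs Keq = 1.2230e-04 ⇒ Q>K, reverse
Step 1:
                  E         B         M
  I          0.2278     1.405   0.01005
  C        0.002783 -0.002783 -0.005565
  E          0.2306     1.402  0.004485
  solve Keq expr → x = -0.002783; check Q = 1.2230e-04
Then change container volume by factor 1.25 (V_new/V_old).
Step 2:
                  E         B         M
  I          0.1845     1.122  0.003588
  C       -4.4530e-04 4.4530e-04 8.9061e-04
  E           0.184     1.122  0.004478
  solve Keq expr → x = 4.4530e-04; check Q = 1.2230e-04

[B]_eq = 1.122 M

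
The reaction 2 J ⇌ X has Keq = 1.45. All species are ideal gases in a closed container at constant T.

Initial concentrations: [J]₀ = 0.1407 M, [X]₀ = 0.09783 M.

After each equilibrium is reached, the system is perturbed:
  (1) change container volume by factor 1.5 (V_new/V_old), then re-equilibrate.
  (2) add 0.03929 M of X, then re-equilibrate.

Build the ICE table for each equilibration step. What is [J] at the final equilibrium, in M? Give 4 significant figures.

Q₀ = 4.942 vs Keq = 1.45 ⇒ Q>K, reverse
Step 1:
                   J          X
  init        0.1407    0.09783
  Δ          0.06861    -0.0343
  eq          0.2093    0.06353
  solve Keq expr → x = -0.0343; check Q = 1.45
Then change container volume by factor 1.5 (V_new/V_old).
Step 2:
                   J          X
  init        0.1395    0.04235
  Δ          0.01523  -0.007616
  eq          0.1548    0.03473
  solve Keq expr → x = -0.007616; check Q = 1.45
Then add 0.03929 M of X.
Step 3:
                   J          X
  init        0.1548    0.07402
  Δ          0.03908   -0.01954
  eq          0.1938    0.05449
  solve Keq expr → x = -0.01954; check Q = 1.45

[J]_eq = 0.1938 M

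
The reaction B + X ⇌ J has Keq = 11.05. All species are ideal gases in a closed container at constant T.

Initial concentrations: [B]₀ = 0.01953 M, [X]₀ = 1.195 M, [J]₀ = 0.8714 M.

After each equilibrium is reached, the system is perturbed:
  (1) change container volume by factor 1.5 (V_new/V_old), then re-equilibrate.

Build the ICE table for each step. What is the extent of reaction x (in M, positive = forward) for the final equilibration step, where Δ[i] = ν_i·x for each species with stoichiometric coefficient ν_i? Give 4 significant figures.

x = -0.01717 M

Q₀ = 37.34 vs Keq = 11.05 ⇒ Q>K, reverse
Step 1:
                   B          X          J
  Initial    0.01953      1.195     0.8714
  Change     0.04124    0.04124   -0.04124
  Equil      0.06077      1.236     0.8302
  solve Keq expr → x = -0.04124; check Q = 11.05
Then change container volume by factor 1.5 (V_new/V_old).
Step 2:
                   B          X          J
  Initial    0.04051     0.8242     0.5534
  Change     0.01717    0.01717   -0.01717
  Equil      0.05768     0.8413     0.5363
  solve Keq expr → x = -0.01717; check Q = 11.05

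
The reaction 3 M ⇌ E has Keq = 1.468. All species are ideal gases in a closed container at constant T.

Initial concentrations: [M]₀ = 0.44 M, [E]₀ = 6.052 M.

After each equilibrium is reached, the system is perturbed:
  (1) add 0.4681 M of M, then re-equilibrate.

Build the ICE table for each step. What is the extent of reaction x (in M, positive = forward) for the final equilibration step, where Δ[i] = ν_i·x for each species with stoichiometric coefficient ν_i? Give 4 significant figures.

x = 0.1514 M

Q₀ = 71.05 vs Keq = 1.468 ⇒ Q>K, reverse
Step 1:
                   M          E
  Initial       0.44      6.052
  Change       1.129    -0.3765
  Equil        1.569      5.676
  solve Keq expr → x = -0.3765; check Q = 1.468
Then add 0.4681 M of M.
Step 2:
                   M          E
  Initial      2.038      5.676
  Change     -0.4543     0.1514
  Equil        1.583      5.827
  solve Keq expr → x = 0.1514; check Q = 1.468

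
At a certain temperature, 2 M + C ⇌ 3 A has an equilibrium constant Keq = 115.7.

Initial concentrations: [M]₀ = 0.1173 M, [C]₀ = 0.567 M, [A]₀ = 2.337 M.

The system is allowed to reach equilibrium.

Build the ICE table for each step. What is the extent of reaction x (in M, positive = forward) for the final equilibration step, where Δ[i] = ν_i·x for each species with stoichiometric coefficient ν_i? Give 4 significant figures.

Q₀ = 1636 vs Keq = 115.7 ⇒ Q>K, reverse
Step 1:
                    M           C           A
  init         0.1173       0.567       2.337
  Δ            0.2092      0.1046     -0.3138
  eq           0.3265      0.6716       2.023
  solve Keq expr → x = -0.1046; check Q = 115.7

x = -0.1046 M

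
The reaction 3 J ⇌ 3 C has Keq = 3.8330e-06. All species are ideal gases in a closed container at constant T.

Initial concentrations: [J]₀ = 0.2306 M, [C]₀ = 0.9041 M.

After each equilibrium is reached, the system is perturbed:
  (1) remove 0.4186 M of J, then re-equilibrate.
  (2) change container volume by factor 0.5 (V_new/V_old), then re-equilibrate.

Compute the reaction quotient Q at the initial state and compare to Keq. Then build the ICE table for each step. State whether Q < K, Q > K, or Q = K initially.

Q₀ = 60.27; Q > K (proceeds reverse)

Q₀ = 60.27 vs Keq = 3.8330e-06 ⇒ Q>K, reverse
Step 1:
                  J         C
  init       0.2306    0.9041
  Δ          0.8866   -0.8866
  eq          1.117   0.01748
  solve Keq expr → x = -0.2955; check Q = 3.8330e-06
Then remove 0.4186 M of J.
Step 2:
                  J         C
  init       0.6986   0.01748
  Δ         0.00645  -0.00645
  eq         0.7051   0.01103
  solve Keq expr → x = -0.00215; check Q = 3.8330e-06
Then change container volume by factor 0.5 (V_new/V_old).
Step 3:
                  J         C
  init         1.41   0.02207
  Δ               0         0
  eq           1.41   0.02207
  solve Keq expr → x = 0; check Q = 3.8330e-06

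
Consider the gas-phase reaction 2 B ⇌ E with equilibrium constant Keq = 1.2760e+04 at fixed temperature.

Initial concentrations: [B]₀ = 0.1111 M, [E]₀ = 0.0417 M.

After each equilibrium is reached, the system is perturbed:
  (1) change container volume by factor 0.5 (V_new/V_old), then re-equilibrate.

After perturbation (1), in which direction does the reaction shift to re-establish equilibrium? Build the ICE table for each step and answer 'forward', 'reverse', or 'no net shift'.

Direction: forward

Q₀ = 3.378 vs Keq = 1.2760e+04 ⇒ Q<K, forward
Step 1:
                    B           E
  init         0.1111      0.0417
  Δ           -0.1084     0.05418
  eq         0.002741     0.09588
  solve Keq expr → x = 0.05418; check Q = 1.2760e+04
Then change container volume by factor 0.5 (V_new/V_old).
Step 2:
                    B           E
  init       0.005482      0.1918
  Δ         -0.001598  7.9884e-04
  eq         0.003885      0.1926
  solve Keq expr → x = 7.9884e-04; check Q = 1.2760e+04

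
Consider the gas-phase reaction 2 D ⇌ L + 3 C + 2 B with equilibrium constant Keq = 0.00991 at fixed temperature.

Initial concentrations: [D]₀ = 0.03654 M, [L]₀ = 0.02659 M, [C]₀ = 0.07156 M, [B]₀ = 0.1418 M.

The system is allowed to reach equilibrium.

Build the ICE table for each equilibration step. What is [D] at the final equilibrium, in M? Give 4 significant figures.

[D]_eq = 0.01182 M

Q₀ = 1.4674e-04 vs Keq = 0.00991 ⇒ Q<K, forward
Step 1:
                  D         L         C         B
  init      0.03654   0.02659   0.07156    0.1418
  Δ        -0.02472   0.01236   0.03708   0.02472
  eq        0.01182   0.03895    0.1086    0.1665
  solve Keq expr → x = 0.01236; check Q = 0.00991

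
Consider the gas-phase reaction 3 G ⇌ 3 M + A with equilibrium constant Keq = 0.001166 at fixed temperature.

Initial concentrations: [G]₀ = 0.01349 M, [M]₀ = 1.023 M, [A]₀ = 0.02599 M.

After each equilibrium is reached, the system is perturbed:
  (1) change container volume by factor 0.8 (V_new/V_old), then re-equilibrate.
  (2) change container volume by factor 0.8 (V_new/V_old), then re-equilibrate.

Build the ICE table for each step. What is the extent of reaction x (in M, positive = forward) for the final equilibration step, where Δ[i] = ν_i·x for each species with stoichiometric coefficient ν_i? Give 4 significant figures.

Q₀ = 1.1334e+04 vs Keq = 0.001166 ⇒ Q>K, reverse
Step 1:
                    G           M           A
  I           0.01349       1.023     0.02599
  C           0.07797    -0.07797    -0.02599
  E           0.09146       0.945  1.0568e-06
  solve Keq expr → x = -0.02599; check Q = 0.001166
Then change container volume by factor 0.8 (V_new/V_old).
Step 2:
                    G           M           A
  I            0.1143       1.181  1.3210e-06
  C        7.9255e-07 -7.9255e-07 -2.6418e-07
  E            0.1143       1.181  1.0569e-06
  solve Keq expr → x = -2.6418e-07; check Q = 0.001166
Then change container volume by factor 0.8 (V_new/V_old).
Step 3:
                    G           M           A
  I            0.1429       1.477  1.3211e-06
  C        7.9258e-07 -7.9258e-07 -2.6419e-07
  E            0.1429       1.477  1.0569e-06
  solve Keq expr → x = -2.6419e-07; check Q = 0.001166

x = -2.6419e-07 M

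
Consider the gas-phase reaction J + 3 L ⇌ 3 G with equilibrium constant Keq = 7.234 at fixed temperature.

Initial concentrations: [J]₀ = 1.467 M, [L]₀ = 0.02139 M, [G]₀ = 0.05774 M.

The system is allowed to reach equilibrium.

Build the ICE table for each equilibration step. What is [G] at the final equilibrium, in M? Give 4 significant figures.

Q₀ = 13.41 vs Keq = 7.234 ⇒ Q>K, reverse
Step 1:
                    J           L           G
  init          1.467     0.02139     0.05774
  Δ          0.001118    0.003353   -0.003353
  eq            1.468     0.02474     0.05439
  solve Keq expr → x = -0.001118; check Q = 7.234

[G]_eq = 0.05439 M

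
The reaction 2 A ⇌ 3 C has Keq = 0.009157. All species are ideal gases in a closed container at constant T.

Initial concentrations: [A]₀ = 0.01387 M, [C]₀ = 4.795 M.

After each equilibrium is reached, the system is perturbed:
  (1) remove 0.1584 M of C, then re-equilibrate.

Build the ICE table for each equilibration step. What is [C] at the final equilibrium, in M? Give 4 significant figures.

[C]_eq = 0.4182 M

Q₀ = 5.7308e+05 vs Keq = 0.009157 ⇒ Q>K, reverse
Step 1:
                   A          C
  I          0.01387      4.795
  C            2.911     -4.367
  E            2.925     0.4279
  solve Keq expr → x = -1.456; check Q = 0.009157
Then remove 0.1584 M of C.
Step 2:
                   A          C
  I            2.925     0.2695
  C         -0.09912     0.1487
  E            2.826     0.4182
  solve Keq expr → x = 0.04956; check Q = 0.009157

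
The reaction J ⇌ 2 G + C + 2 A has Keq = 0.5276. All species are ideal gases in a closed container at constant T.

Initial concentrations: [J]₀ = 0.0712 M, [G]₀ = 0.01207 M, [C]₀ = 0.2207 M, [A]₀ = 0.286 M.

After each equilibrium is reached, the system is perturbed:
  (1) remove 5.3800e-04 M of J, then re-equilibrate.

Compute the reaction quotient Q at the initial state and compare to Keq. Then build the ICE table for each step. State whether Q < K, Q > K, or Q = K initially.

Q₀ = 3.6938e-05; Q < K (proceeds forward)

Q₀ = 3.6938e-05 vs Keq = 0.5276 ⇒ Q<K, forward
Step 1:
                   J          G          C          A
  I           0.0712    0.01207     0.2207      0.286
  C         -0.06898      0.138    0.06898      0.138
  E         0.002221       0.15     0.2897      0.424
  solve Keq expr → x = 0.06898; check Q = 0.5276
Then remove 5.3800e-04 M of J.
Step 2:
                   J          G          C          A
  I         0.001683       0.15     0.2897      0.424
  C       4.9484e-04 -9.8968e-04 -4.9484e-04 -9.8968e-04
  E         0.002178      0.149     0.2892      0.423
  solve Keq expr → x = -4.9484e-04; check Q = 0.5276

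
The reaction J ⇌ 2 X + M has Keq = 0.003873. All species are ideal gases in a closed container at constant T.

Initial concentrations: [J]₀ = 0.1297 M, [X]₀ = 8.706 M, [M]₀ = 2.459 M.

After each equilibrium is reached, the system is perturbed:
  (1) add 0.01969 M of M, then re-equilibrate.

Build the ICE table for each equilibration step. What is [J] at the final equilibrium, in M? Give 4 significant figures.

Q₀ = 1437 vs Keq = 0.003873 ⇒ Q>K, reverse
Step 1:
                   J          X          M
  I           0.1297      8.706      2.459
  C            2.458     -4.917     -2.458
  E            2.588      3.789 6.9803e-04
  solve Keq expr → x = -2.458; check Q = 0.003873
Then add 0.01969 M of M.
Step 2:
                   J          X          M
  I            2.588      3.789    0.02039
  C          0.01967   -0.03934   -0.01967
  E            2.608       3.75 7.1817e-04
  solve Keq expr → x = -0.01967; check Q = 0.003873

[J]_eq = 2.608 M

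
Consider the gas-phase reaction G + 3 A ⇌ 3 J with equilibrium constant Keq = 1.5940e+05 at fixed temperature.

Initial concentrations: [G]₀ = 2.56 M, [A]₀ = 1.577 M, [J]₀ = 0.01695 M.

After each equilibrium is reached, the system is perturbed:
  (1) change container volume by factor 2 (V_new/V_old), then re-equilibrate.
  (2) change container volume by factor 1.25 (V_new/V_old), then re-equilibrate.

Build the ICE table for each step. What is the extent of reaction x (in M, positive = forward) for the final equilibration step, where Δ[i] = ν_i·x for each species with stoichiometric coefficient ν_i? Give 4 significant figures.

Q₀ = 4.8504e-07 vs Keq = 1.5940e+05 ⇒ Q<K, forward
Step 1:
                    G           A           J
  I              2.56       1.577     0.01695
  C           -0.5181      -1.554       1.554
  E             2.042     0.02284       1.571
  solve Keq expr → x = 0.5181; check Q = 1.5940e+05
Then change container volume by factor 2 (V_new/V_old).
Step 2:
                    G           A           J
  I             1.021     0.01142      0.7856
  C        9.7015e-04     0.00291    -0.00291
  E             1.022     0.01433      0.7826
  solve Keq expr → x = -9.7015e-04; check Q = 1.5940e+05
Then change container volume by factor 1.25 (V_new/V_old).
Step 3:
                    G           A           J
  I            0.8176     0.01146      0.6261
  C        2.8890e-04  8.6670e-04 -8.6670e-04
  E            0.8178     0.01233      0.6252
  solve Keq expr → x = -2.8890e-04; check Q = 1.5940e+05

x = -2.8890e-04 M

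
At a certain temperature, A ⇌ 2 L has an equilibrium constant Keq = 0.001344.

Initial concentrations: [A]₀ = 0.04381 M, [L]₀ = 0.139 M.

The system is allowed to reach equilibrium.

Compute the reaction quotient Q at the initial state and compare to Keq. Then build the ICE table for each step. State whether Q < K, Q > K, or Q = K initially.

Q₀ = 0.441 vs Keq = 0.001344 ⇒ Q>K, reverse
Step 1:
                   A          L
  Initial    0.04381      0.139
  Change      0.0635     -0.127
  Equil       0.1073    0.01201
  solve Keq expr → x = -0.0635; check Q = 0.001344

Q₀ = 0.441; Q > K (proceeds reverse)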